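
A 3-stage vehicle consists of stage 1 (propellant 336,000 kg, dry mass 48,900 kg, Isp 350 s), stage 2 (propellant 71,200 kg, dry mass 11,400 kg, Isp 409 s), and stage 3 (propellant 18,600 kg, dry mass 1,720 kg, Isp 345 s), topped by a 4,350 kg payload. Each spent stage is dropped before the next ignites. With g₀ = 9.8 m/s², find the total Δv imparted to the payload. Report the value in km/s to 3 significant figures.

Δv ≈ 13.0 km/s

Ignition mass of stage 1 = 336,000+48,900 + 71,200+11,400 + 18,600+1,720 + 4,350 = 492,170 kg.
Stage 1: m₀ = 492,170 kg, m_f = 492,170 − 336,000 = 156,170 kg; Δv = 350×9.8×ln(3.152) = 3430.0×1.1479 ≈ 3937 m/s.
Stage 2: m₀ = 107,270 kg, m_f = 107,270 − 71,200 = 36,070 kg; Δv = 409×9.8×ln(2.974) = 4008.2×1.0899 ≈ 4368 m/s.
Stage 3: m₀ = 24,670 kg, m_f = 24,670 − 18,600 = 6,070 kg; Δv = 345×9.8×ln(4.064) = 3381.0×1.4022 ≈ 4741 m/s.
Total Δv = 3937 + 4368 + 4741 = 13046 m/s.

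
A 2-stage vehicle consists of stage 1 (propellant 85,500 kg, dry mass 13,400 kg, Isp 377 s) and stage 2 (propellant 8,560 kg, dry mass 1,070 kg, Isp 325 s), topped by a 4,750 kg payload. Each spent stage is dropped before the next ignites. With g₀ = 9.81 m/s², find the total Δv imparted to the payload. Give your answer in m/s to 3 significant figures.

Ignition mass of stage 1 = 85,500+13,400 + 8,560+1,070 + 4,750 = 113,280 kg.
Stage 1: m₀ = 113,280 kg, m_f = 113,280 − 85,500 = 27,780 kg; Δv = 377×9.81×ln(4.078) = 3698.4×1.4055 ≈ 5198 m/s.
Stage 2: m₀ = 14,380 kg, m_f = 14,380 − 8,560 = 5,820 kg; Δv = 325×9.81×ln(2.471) = 3188.2×0.9045 ≈ 2884 m/s.
Total Δv = 5198 + 2884 = 8082 m/s.

Δv ≈ 8080 m/s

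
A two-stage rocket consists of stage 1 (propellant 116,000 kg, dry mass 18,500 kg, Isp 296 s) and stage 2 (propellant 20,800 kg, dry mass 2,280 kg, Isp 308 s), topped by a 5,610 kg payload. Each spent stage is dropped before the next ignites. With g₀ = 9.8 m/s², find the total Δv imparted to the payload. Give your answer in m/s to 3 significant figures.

Δv ≈ 7500 m/s

Ignition mass of stage 1 = 116,000+18,500 + 20,800+2,280 + 5,610 = 163,190 kg.
Stage 1: m₀ = 163,190 kg, m_f = 163,190 − 116,000 = 47,190 kg; Δv = 296×9.8×ln(3.458) = 2900.8×1.2407 ≈ 3599 m/s.
Stage 2: m₀ = 28,690 kg, m_f = 28,690 − 20,800 = 7,890 kg; Δv = 308×9.8×ln(3.636) = 3018.4×1.2910 ≈ 3897 m/s.
Total Δv = 3599 + 3897 = 7496 m/s.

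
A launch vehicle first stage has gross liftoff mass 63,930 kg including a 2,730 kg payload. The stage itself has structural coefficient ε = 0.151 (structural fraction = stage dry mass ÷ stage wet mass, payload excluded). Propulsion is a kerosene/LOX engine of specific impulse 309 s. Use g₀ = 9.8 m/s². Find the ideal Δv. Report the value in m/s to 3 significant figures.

Stage wet mass = m₀ − payload = 63,930 − 2,730 = 61,200 kg.
Stage dry mass = ε × stage wet mass = 0.151 × 61,200 = 9,241.2 kg.
Burnout mass m_f = stage dry + payload = 9,241.2 + 2,730 = 11,971.2 kg.
v_e = Isp · g₀ = 309 × 9.8 = 3028.2 m/s.
From the ideal rocket equation, Δv = v_e · ln(63,930/11,971.2) = 3028.2 × ln(5.34) = 3028.2 × 1.6753 ≈ 5073 m/s.

Δv ≈ 5070 m/s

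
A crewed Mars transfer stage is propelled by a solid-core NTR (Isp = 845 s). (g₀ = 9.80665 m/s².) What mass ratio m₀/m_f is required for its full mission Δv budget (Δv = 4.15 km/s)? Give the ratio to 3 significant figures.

mass ratio ≈ 1.65

v_e = Isp · g₀ = 845 × 9.80665 = 8286.6 m/s.
Rocket equation: m₀/m_f = exp(Δv / v_e) = exp(4150 / 8286.6) = exp(0.5008) = 1.6501.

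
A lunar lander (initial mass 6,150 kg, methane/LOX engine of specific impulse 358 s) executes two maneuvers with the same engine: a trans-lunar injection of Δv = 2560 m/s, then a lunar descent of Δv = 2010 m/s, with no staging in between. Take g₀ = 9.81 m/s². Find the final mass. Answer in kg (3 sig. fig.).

v_e = Isp · g₀ = 358 × 9.81 = 3512.0 m/s.
After the first burn: m = 6150 × exp(−2560/3512.0) = 6150 × 0.48242 = 2,966.88 kg.
After the second burn: m = 2,966.88 × exp(−2010/3512.0) = 2,966.88 × 0.56421 = 1,673.94 kg.

final mass ≈ 1670 kg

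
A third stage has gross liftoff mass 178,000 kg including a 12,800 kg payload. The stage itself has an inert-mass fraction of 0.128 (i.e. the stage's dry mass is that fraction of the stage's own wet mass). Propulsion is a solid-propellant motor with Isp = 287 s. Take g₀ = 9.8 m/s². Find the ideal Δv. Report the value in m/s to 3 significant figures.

Stage wet mass = m₀ − payload = 178,000 − 12,800 = 165,200 kg.
Stage dry mass = ε × stage wet mass = 0.128 × 165,200 = 21,145.6 kg.
Burnout mass m_f = stage dry + payload = 21,145.6 + 12,800 = 33,945.6 kg.
v_e = Isp · g₀ = 287 × 9.8 = 2812.6 m/s.
From the ideal rocket equation, Δv = v_e · ln(178,000/33,945.6) = 2812.6 × ln(5.244) = 2812.6 × 1.6570 ≈ 4661 m/s.

Δv ≈ 4660 m/s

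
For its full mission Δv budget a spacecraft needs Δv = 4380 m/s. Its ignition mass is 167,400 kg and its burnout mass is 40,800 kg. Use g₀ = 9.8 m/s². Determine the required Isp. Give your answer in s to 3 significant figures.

Isp ≈ 317 s

ln(m₀/m_f) = ln(167400/40800) = ln(4.103) = 1.4117.
From the ideal rocket equation, v_e = Δv / ln(m₀/m_f) = 4380 / 1.4117 = 3102.6 m/s.
Isp = v_e / g₀ = 3102.6 / 9.8 = 316.6 s.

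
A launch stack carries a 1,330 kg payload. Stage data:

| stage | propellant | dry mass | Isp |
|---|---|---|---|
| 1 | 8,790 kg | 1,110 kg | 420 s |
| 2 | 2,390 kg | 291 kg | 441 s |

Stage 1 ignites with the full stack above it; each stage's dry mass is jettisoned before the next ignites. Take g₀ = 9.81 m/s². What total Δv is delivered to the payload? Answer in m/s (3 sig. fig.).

Ignition mass of stage 1 = 8,790+1,110 + 2,390+291 + 1,330 = 13,911 kg.
Stage 1: m₀ = 13,911 kg, m_f = 13,911 − 8,790 = 5,121 kg; Δv = 420×9.81×ln(2.716) = 4120.2×0.9993 ≈ 4117 m/s.
Stage 2: m₀ = 4,011 kg, m_f = 4,011 − 2,390 = 1,621 kg; Δv = 441×9.81×ln(2.474) = 4326.2×0.9060 ≈ 3920 m/s.
Total Δv = 4117 + 3920 = 8037 m/s.

Δv ≈ 8040 m/s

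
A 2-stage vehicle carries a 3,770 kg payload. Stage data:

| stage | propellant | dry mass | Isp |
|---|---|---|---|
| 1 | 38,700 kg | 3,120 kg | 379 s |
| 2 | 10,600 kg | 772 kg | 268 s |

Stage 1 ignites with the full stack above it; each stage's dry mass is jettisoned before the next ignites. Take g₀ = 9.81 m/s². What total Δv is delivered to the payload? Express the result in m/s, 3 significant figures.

Ignition mass of stage 1 = 38,700+3,120 + 10,600+772 + 3,770 = 56,962 kg.
Stage 1: m₀ = 56,962 kg, m_f = 56,962 − 38,700 = 18,262 kg; Δv = 379×9.81×ln(3.119) = 3718.0×1.1376 ≈ 4229 m/s.
Stage 2: m₀ = 15,142 kg, m_f = 15,142 − 10,600 = 4,542 kg; Δv = 268×9.81×ln(3.334) = 2629.1×1.2041 ≈ 3166 m/s.
Total Δv = 4229 + 3166 = 7395 m/s.

Δv ≈ 7400 m/s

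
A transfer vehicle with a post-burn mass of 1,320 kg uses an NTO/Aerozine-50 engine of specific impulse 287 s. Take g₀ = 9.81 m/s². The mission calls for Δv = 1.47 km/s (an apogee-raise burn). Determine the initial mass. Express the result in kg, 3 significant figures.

initial mass ≈ 2220 kg

v_e = Isp · g₀ = 287 × 9.81 = 2815.5 m/s.
Using Δv = v_e ln(m₀/m_f): m₀/m_f = exp(Δv / v_e) = exp(1470 / 2815.5) = exp(0.5221) = 1.6856.
m₀ = m_f × 1.6856 = 1,320 × 1.6856 = 2,224.99 kg.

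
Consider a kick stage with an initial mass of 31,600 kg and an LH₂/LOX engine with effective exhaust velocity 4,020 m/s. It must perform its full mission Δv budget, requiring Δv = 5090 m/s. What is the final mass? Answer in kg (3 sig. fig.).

Rocket equation: m₀/m_f = exp(Δv / v_e) = exp(5090 / 4020.0) = exp(1.2662) = 3.5472.
m_f = m₀ / 3.5472 = 31,600 / 3.5472 = 8,908.43 kg.

final mass ≈ 8910 kg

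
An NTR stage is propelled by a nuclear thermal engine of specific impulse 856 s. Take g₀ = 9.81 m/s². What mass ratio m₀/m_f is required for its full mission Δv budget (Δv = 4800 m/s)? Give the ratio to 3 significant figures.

mass ratio ≈ 1.77

v_e = Isp · g₀ = 856 × 9.81 = 8397.4 m/s.
m₀/m_f = exp(Δv / v_e) = exp(4800 / 8397.4) = exp(0.5716) = 1.7711.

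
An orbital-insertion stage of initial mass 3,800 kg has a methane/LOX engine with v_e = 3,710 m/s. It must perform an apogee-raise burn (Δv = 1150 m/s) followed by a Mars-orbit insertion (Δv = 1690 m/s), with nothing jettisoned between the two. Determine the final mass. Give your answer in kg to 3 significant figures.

After the first burn: m = 3800 × exp(−1150/3710.0) = 3800 × 0.73347 = 2,787.19 kg.
After the second burn: m = 2,787.19 × exp(−1690/3710.0) = 2,787.19 × 0.63411 = 1,767.39 kg.

final mass ≈ 1770 kg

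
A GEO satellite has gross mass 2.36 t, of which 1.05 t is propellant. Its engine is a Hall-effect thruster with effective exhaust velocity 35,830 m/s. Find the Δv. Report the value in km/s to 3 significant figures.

m_f = m₀ − m_prop = 2.36 − 1.05 = 1.31 t.
Using Δv = v_e ln(m₀/m_f): Δv = v_e · ln(m₀/m_f) = 35830.0 × ln(1.802) = 35830.0 × 0.5886 ≈ 21090.8 m/s.

Δv ≈ 21.1 km/s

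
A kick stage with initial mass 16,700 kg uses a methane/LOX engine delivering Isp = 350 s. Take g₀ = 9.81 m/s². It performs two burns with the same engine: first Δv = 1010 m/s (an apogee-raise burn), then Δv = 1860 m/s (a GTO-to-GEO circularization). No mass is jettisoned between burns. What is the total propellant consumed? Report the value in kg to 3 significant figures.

v_e = Isp · g₀ = 350 × 9.81 = 3433.5 m/s.
After the first burn: m = 16700 × exp(−1010/3433.5) = 16700 × 0.74516 = 12,444.2 kg.
After the second burn: m = 12,444.2 × exp(−1860/3433.5) = 12,444.2 × 0.58175 = 7,239.41 kg.
Total propellant = m₀ − m_final = 16700 − 7,239.41 = 9,460.59 kg.

total propellant consumed ≈ 9460 kg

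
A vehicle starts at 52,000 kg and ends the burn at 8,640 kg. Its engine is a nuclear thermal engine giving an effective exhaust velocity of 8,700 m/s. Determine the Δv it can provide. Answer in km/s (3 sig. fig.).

Δv ≈ 15.6 km/s

Δv = v_e · ln(m₀/m_f) = 8700.0 × ln(6.019) = 8700.0 × 1.7948 ≈ 15615.1 m/s.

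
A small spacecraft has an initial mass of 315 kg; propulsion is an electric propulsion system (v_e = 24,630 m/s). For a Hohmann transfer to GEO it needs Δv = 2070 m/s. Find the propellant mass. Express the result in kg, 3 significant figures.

propellant mass ≈ 25.4 kg

Rocket equation: m₀/m_f = exp(Δv / v_e) = exp(2070 / 24630.0) = exp(0.0840) = 1.0877.
m_f = 315 / 1.0877 = 289.602 kg, so propellant = m₀ − m_f = 315 − 289.602 = 25.398 kg.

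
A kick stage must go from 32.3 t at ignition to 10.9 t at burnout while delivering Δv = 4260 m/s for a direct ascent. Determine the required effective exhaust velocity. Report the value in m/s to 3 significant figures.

ln(m₀/m_f) = ln(32300/10900) = ln(2.963) = 1.0863.
v_e = Δv / ln(m₀/m_f) = 4260 / 1.0863 = 3921.6 m/s.

v_e ≈ 3920 m/s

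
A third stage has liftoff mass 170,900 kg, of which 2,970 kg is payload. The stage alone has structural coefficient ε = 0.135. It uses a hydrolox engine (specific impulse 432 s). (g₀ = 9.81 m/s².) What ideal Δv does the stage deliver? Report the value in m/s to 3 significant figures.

Δv ≈ 8040 m/s

Stage wet mass = m₀ − payload = 170,900 − 2,970 = 167,930 kg.
Stage dry mass = ε × stage wet mass = 0.135 × 167,930 = 22,670.6 kg.
Burnout mass m_f = stage dry + payload = 22,670.6 + 2,970 = 25,640.6 kg.
v_e = Isp · g₀ = 432 × 9.81 = 4237.9 m/s.
Using Δv = v_e ln(m₀/m_f): Δv = v_e · ln(170,900/25,640.6) = 4237.9 × ln(6.665) = 4237.9 × 1.8969 ≈ 8039 m/s.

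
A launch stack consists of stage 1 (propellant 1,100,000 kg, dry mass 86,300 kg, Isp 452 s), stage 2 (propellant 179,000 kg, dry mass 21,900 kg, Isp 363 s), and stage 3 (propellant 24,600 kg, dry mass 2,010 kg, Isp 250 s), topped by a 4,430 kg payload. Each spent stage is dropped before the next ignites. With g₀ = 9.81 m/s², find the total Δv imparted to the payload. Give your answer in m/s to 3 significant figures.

Δv ≈ 15700 m/s

Ignition mass of stage 1 = 1,100,000+86,300 + 179,000+21,900 + 24,600+2,010 + 4,430 = 1,418,240 kg.
Stage 1: m₀ = 1,418,240 kg, m_f = 1,418,240 − 1,100,000 = 318,240 kg; Δv = 452×9.81×ln(4.457) = 4434.1×1.4944 ≈ 6626 m/s.
Stage 2: m₀ = 231,940 kg, m_f = 231,940 − 179,000 = 52,940 kg; Δv = 363×9.81×ln(4.381) = 3561.0×1.4773 ≈ 5261 m/s.
Stage 3: m₀ = 31,040 kg, m_f = 31,040 − 24,600 = 6,440 kg; Δv = 250×9.81×ln(4.82) = 2452.5×1.5727 ≈ 3857 m/s.
Total Δv = 6626 + 5261 + 3857 = 15744 m/s.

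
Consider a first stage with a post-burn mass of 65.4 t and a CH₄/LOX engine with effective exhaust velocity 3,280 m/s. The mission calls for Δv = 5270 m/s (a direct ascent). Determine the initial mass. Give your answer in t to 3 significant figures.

initial mass ≈ 326 t

m₀/m_f = exp(Δv / v_e) = exp(5270 / 3280.0) = exp(1.6067) = 4.9864.
m₀ = m_f × 4.9864 = 65.4 × 4.9864 = 326.111 t.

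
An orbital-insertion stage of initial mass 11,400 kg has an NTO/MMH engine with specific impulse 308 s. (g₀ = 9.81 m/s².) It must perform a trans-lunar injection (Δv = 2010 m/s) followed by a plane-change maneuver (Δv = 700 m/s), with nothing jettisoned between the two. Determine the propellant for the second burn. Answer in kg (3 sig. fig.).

propellant for the second burn ≈ 1210 kg

v_e = Isp · g₀ = 308 × 9.81 = 3021.5 m/s.
After the first burn: m = 11400 × exp(−2010/3021.5) = 11400 × 0.51415 = 5,861.31 kg.
After the second burn: m = 5,861.31 × exp(−700/3021.5) = 5,861.31 × 0.79320 = 4,649.19 kg.
Second-burn propellant = 5,861.31 − 4,649.19 = 1,212.12 kg.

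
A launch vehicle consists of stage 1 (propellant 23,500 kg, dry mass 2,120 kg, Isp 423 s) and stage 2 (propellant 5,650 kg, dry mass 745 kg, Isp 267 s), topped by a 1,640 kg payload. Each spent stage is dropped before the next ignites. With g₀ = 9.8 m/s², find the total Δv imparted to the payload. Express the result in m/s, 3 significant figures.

Δv ≈ 8150 m/s

Ignition mass of stage 1 = 23,500+2,120 + 5,650+745 + 1,640 = 33,655 kg.
Stage 1: m₀ = 33,655 kg, m_f = 33,655 − 23,500 = 10,155 kg; Δv = 423×9.8×ln(3.314) = 4145.4×1.1982 ≈ 4967 m/s.
Stage 2: m₀ = 8,035 kg, m_f = 8,035 − 5,650 = 2,385 kg; Δv = 267×9.8×ln(3.369) = 2616.6×1.2146 ≈ 3178 m/s.
Total Δv = 4967 + 3178 = 8145 m/s.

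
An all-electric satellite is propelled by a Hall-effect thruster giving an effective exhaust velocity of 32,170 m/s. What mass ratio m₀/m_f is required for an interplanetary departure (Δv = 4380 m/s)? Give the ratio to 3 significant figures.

mass ratio ≈ 1.15

From the ideal rocket equation, m₀/m_f = exp(Δv / v_e) = exp(4380 / 32170.0) = exp(0.1362) = 1.1459.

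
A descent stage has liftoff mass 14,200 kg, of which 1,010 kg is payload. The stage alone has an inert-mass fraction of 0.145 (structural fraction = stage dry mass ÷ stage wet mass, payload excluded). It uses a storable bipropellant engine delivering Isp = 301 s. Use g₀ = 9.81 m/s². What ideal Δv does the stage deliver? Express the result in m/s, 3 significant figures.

Δv ≈ 4670 m/s

Stage wet mass = m₀ − payload = 14,200 − 1,010 = 13,190 kg.
Stage dry mass = ε × stage wet mass = 0.145 × 13,190 = 1,912.55 kg.
Burnout mass m_f = stage dry + payload = 1,912.55 + 1,010 = 2,922.55 kg.
v_e = Isp · g₀ = 301 × 9.81 = 2952.8 m/s.
By the Tsiolkovsky rocket equation, Δv = v_e · ln(14,200/2,922.55) = 2952.8 × ln(4.859) = 2952.8 × 1.5808 ≈ 4668 m/s.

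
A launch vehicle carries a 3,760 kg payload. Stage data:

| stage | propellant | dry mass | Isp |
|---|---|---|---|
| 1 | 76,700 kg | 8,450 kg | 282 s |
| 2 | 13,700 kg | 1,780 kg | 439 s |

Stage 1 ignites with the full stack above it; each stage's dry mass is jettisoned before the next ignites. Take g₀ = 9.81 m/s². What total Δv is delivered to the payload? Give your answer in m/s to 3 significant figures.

Δv ≈ 9030 m/s

Ignition mass of stage 1 = 76,700+8,450 + 13,700+1,780 + 3,760 = 104,390 kg.
Stage 1: m₀ = 104,390 kg, m_f = 104,390 − 76,700 = 27,690 kg; Δv = 282×9.81×ln(3.77) = 2766.4×1.3271 ≈ 3671 m/s.
Stage 2: m₀ = 19,240 kg, m_f = 19,240 − 13,700 = 5,540 kg; Δv = 439×9.81×ln(3.473) = 4306.6×1.2450 ≈ 5362 m/s.
Total Δv = 3671 + 5362 = 9033 m/s.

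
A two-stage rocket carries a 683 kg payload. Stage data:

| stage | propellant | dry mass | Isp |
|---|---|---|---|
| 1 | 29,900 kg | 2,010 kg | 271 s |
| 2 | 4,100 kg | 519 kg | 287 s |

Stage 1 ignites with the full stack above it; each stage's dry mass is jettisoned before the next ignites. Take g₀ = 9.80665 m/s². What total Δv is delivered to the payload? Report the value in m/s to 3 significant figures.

Δv ≈ 8500 m/s

Ignition mass of stage 1 = 29,900+2,010 + 4,100+519 + 683 = 37,212 kg.
Stage 1: m₀ = 37,212 kg, m_f = 37,212 − 29,900 = 7,312 kg; Δv = 271×9.80665×ln(5.089) = 2657.6×1.6271 ≈ 4324 m/s.
Stage 2: m₀ = 5,302 kg, m_f = 5,302 − 4,100 = 1,202 kg; Δv = 287×9.80665×ln(4.411) = 2814.5×1.4841 ≈ 4177 m/s.
Total Δv = 4324 + 4177 = 8501 m/s.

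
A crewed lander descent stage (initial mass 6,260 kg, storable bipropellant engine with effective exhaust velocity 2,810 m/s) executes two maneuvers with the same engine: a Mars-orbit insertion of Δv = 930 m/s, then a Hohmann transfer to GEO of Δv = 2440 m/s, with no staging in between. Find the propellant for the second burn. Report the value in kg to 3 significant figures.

propellant for the second burn ≈ 2610 kg

After the first burn: m = 6260 × exp(−930/2810.0) = 6260 × 0.71823 = 4,496.12 kg.
After the second burn: m = 4,496.12 × exp(−2440/2810.0) = 4,496.12 × 0.41965 = 1,886.8 kg.
Second-burn propellant = 4,496.12 − 1,886.8 = 2,609.32 kg.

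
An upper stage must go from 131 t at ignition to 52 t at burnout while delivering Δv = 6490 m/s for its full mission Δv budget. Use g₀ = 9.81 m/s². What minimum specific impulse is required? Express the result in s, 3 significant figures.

Isp ≈ 716 s

ln(m₀/m_f) = ln(131000/52000) = ln(2.519) = 0.9240.
v_e = Δv / ln(m₀/m_f) = 6490 / 0.9240 = 7024.2 m/s.
Isp = v_e / g₀ = 7024.2 / 9.81 = 716.0 s.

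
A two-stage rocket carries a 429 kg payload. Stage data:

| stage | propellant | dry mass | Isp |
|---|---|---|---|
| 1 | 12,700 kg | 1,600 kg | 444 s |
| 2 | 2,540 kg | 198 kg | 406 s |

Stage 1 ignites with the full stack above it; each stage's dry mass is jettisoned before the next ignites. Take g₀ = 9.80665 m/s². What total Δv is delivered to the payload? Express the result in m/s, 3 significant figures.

Δv ≈ 12100 m/s

Ignition mass of stage 1 = 12,700+1,600 + 2,540+198 + 429 = 17,467 kg.
Stage 1: m₀ = 17,467 kg, m_f = 17,467 − 12,700 = 4,767 kg; Δv = 444×9.80665×ln(3.664) = 4354.2×1.2986 ≈ 5654 m/s.
Stage 2: m₀ = 3,167 kg, m_f = 3,167 − 2,540 = 627 kg; Δv = 406×9.80665×ln(5.051) = 3981.5×1.6196 ≈ 6448 m/s.
Total Δv = 5654 + 6448 = 12102 m/s.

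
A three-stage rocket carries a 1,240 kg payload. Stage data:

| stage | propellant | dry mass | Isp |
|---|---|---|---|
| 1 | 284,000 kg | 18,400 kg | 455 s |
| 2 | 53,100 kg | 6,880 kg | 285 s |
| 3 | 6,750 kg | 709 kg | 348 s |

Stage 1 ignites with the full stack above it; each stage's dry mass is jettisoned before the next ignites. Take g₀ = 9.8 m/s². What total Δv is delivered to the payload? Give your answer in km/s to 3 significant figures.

Δv ≈ 15.7 km/s

Ignition mass of stage 1 = 284,000+18,400 + 53,100+6,880 + 6,750+709 + 1,240 = 371,079 kg.
Stage 1: m₀ = 371,079 kg, m_f = 371,079 − 284,000 = 87,079 kg; Δv = 455×9.8×ln(4.261) = 4459.0×1.4496 ≈ 6464 m/s.
Stage 2: m₀ = 68,679 kg, m_f = 68,679 − 53,100 = 15,579 kg; Δv = 285×9.8×ln(4.408) = 2793.0×1.4835 ≈ 4143 m/s.
Stage 3: m₀ = 8,699 kg, m_f = 8,699 − 6,750 = 1,949 kg; Δv = 348×9.8×ln(4.463) = 3410.4×1.4959 ≈ 5102 m/s.
Total Δv = 6464 + 4143 + 5102 = 15709 m/s.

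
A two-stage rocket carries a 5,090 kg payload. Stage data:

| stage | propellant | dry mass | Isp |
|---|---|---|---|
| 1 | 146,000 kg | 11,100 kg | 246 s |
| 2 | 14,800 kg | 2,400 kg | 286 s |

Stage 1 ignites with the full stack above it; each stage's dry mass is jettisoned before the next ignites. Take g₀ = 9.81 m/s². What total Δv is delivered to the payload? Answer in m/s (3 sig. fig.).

Δv ≈ 7120 m/s

Ignition mass of stage 1 = 146,000+11,100 + 14,800+2,400 + 5,090 = 179,390 kg.
Stage 1: m₀ = 179,390 kg, m_f = 179,390 − 146,000 = 33,390 kg; Δv = 246×9.81×ln(5.373) = 2413.3×1.6813 ≈ 4057 m/s.
Stage 2: m₀ = 22,290 kg, m_f = 22,290 − 14,800 = 7,490 kg; Δv = 286×9.81×ln(2.976) = 2805.7×1.0906 ≈ 3060 m/s.
Total Δv = 4057 + 3060 = 7117 m/s.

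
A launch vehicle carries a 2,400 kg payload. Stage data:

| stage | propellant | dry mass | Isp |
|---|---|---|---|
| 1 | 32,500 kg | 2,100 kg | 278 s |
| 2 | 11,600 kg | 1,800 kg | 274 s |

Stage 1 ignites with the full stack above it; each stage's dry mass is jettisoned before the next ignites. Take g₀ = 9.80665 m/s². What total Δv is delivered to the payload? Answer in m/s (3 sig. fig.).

Ignition mass of stage 1 = 32,500+2,100 + 11,600+1,800 + 2,400 = 50,400 kg.
Stage 1: m₀ = 50,400 kg, m_f = 50,400 − 32,500 = 17,900 kg; Δv = 278×9.80665×ln(2.816) = 2726.2×1.0352 ≈ 2822 m/s.
Stage 2: m₀ = 15,800 kg, m_f = 15,800 − 11,600 = 4,200 kg; Δv = 274×9.80665×ln(3.762) = 2687.0×1.3249 ≈ 3560 m/s.
Total Δv = 2822 + 3560 = 6382 m/s.

Δv ≈ 6380 m/s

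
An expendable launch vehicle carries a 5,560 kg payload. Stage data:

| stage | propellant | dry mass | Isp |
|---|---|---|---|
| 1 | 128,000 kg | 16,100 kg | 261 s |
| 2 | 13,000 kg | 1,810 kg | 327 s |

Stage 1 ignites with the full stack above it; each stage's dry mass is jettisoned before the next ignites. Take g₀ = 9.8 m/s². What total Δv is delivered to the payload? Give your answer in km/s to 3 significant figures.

Δv ≈ 7.11 km/s

Ignition mass of stage 1 = 128,000+16,100 + 13,000+1,810 + 5,560 = 164,470 kg.
Stage 1: m₀ = 164,470 kg, m_f = 164,470 − 128,000 = 36,470 kg; Δv = 261×9.8×ln(4.51) = 2557.8×1.5062 ≈ 3853 m/s.
Stage 2: m₀ = 20,370 kg, m_f = 20,370 − 13,000 = 7,370 kg; Δv = 327×9.8×ln(2.764) = 3204.6×1.0166 ≈ 3258 m/s.
Total Δv = 3853 + 3258 = 7111 m/s.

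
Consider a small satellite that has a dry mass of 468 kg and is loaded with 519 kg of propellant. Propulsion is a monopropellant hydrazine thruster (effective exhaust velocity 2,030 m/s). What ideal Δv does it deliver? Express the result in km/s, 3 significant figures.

m₀ = m_dry + m_prop = 468 + 519 = 987 kg.
By the Tsiolkovsky rocket equation, Δv = v_e · ln(m₀/m_f) = 2030.0 × ln(2.109) = 2030.0 × 0.7462 ≈ 1514.8 m/s.

Δv ≈ 1.51 km/s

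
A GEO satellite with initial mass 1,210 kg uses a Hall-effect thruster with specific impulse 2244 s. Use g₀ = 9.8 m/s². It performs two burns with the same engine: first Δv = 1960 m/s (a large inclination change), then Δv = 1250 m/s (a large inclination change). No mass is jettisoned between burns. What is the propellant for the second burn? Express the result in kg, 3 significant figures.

propellant for the second burn ≈ 61.2 kg

v_e = Isp · g₀ = 2244 × 9.8 = 21991.2 m/s.
After the first burn: m = 1210 × exp(−1960/21991.2) = 1210 × 0.91473 = 1,106.82 kg.
After the second burn: m = 1,106.82 × exp(−1250/21991.2) = 1,106.82 × 0.94474 = 1,045.66 kg.
Second-burn propellant = 1,106.82 − 1,045.66 = 61.16 kg.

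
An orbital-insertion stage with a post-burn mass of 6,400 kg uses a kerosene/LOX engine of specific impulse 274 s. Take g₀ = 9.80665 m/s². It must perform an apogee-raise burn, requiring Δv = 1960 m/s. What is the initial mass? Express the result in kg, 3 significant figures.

initial mass ≈ 13300 kg

v_e = Isp · g₀ = 274 × 9.80665 = 2687.0 m/s.
m₀/m_f = exp(Δv / v_e) = exp(1960 / 2687.0) = exp(0.7294) = 2.0739.
m₀ = m_f × 2.0739 = 6,400 × 2.0739 = 13,273 kg.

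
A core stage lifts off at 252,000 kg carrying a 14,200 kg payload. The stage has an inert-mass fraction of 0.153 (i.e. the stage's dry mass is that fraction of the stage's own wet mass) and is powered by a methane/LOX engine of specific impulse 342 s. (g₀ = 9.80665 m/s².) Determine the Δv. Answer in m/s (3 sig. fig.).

Δv ≈ 5390 m/s

Stage wet mass = m₀ − payload = 252,000 − 14,200 = 237,800 kg.
Stage dry mass = ε × stage wet mass = 0.153 × 237,800 = 36,383.4 kg.
Burnout mass m_f = stage dry + payload = 36,383.4 + 14,200 = 50,583.4 kg.
v_e = Isp · g₀ = 342 × 9.80665 = 3353.9 m/s.
Δv = v_e · ln(252,000/50,583.4) = 3353.9 × ln(4.982) = 3353.9 × 1.6058 ≈ 5386 m/s.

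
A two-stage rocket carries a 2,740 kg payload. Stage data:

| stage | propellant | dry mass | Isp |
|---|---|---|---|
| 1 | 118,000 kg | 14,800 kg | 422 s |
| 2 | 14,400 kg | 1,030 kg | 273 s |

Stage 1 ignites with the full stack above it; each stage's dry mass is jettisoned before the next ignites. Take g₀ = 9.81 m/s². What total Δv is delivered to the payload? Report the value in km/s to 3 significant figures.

Ignition mass of stage 1 = 118,000+14,800 + 14,400+1,030 + 2,740 = 150,970 kg.
Stage 1: m₀ = 150,970 kg, m_f = 150,970 − 118,000 = 32,970 kg; Δv = 422×9.81×ln(4.579) = 4139.8×1.5215 ≈ 6299 m/s.
Stage 2: m₀ = 18,170 kg, m_f = 18,170 − 14,400 = 3,770 kg; Δv = 273×9.81×ln(4.82) = 2678.1×1.5727 ≈ 4212 m/s.
Total Δv = 6299 + 4212 = 10511 m/s.

Δv ≈ 10.5 km/s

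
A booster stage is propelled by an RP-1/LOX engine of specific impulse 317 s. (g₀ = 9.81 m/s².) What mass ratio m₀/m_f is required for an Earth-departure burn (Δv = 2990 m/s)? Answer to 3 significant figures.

v_e = Isp · g₀ = 317 × 9.81 = 3109.8 m/s.
By the Tsiolkovsky rocket equation, m₀/m_f = exp(Δv / v_e) = exp(2990 / 3109.8) = exp(0.9615) = 2.6156.

mass ratio ≈ 2.62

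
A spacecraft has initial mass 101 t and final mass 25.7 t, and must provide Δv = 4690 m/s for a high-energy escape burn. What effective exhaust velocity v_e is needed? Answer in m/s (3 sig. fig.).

v_e ≈ 3430 m/s

ln(m₀/m_f) = ln(101000/25700) = ln(3.93) = 1.3686.
Using Δv = v_e ln(m₀/m_f): v_e = Δv / ln(m₀/m_f) = 4690 / 1.3686 = 3426.8 m/s.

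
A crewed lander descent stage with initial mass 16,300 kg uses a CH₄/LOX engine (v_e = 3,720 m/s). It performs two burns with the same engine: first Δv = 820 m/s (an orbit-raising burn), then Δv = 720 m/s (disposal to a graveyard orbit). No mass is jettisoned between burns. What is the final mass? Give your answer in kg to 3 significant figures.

After the first burn: m = 16300 × exp(−820/3720.0) = 16300 × 0.80217 = 13,075.4 kg.
After the second burn: m = 13,075.4 × exp(−720/3720.0) = 13,075.4 × 0.82403 = 10,774.5 kg.

final mass ≈ 10800 kg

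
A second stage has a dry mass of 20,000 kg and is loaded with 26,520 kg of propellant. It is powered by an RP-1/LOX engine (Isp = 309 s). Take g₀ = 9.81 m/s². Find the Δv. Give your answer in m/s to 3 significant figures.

Δv ≈ 2560 m/s

v_e = Isp · g₀ = 309 × 9.81 = 3031.3 m/s.
m₀ = m_dry + m_prop = 20,000 + 26,520 = 46,520 kg.
Δv = v_e · ln(m₀/m_f) = 3031.3 × ln(2.326) = 3031.3 × 0.8442 ≈ 2558.9 m/s.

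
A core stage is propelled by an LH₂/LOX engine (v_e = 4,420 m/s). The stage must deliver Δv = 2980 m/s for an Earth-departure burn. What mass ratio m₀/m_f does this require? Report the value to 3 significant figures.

mass ratio ≈ 1.96

Using Δv = v_e ln(m₀/m_f): m₀/m_f = exp(Δv / v_e) = exp(2980 / 4420.0) = exp(0.6742) = 1.9625.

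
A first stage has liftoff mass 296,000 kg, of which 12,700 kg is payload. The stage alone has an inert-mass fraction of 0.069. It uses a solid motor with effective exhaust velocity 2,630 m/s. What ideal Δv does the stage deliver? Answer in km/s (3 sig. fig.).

Stage wet mass = m₀ − payload = 296,000 − 12,700 = 283,300 kg.
Stage dry mass = ε × stage wet mass = 0.069 × 283,300 = 19,547.7 kg.
Burnout mass m_f = stage dry + payload = 19,547.7 + 12,700 = 32,247.7 kg.
Δv = v_e · ln(296,000/32,247.7) = 2630.0 × ln(9.179) = 2630.0 × 2.2169 ≈ 5830 m/s.

Δv ≈ 5.83 km/s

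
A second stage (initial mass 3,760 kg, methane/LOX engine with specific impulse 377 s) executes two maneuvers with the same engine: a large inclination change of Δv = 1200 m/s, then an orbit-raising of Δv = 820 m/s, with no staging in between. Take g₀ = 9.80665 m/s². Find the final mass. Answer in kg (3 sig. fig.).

final mass ≈ 2180 kg

v_e = Isp · g₀ = 377 × 9.80665 = 3697.1 m/s.
After the first burn: m = 3760 × exp(−1200/3697.1) = 3760 × 0.72283 = 2,717.84 kg.
After the second burn: m = 2,717.84 × exp(−820/3697.1) = 2,717.84 × 0.80108 = 2,177.21 kg.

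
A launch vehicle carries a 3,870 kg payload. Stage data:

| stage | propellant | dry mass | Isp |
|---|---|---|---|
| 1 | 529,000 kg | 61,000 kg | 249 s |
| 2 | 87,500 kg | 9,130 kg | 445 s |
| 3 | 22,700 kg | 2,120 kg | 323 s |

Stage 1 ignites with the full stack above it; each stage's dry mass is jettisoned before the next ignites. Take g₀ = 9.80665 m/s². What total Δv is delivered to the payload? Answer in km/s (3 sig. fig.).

Δv ≈ 13.5 km/s

Ignition mass of stage 1 = 529,000+61,000 + 87,500+9,130 + 22,700+2,120 + 3,870 = 715,320 kg.
Stage 1: m₀ = 715,320 kg, m_f = 715,320 − 529,000 = 186,320 kg; Δv = 249×9.80665×ln(3.839) = 2441.9×1.3453 ≈ 3285 m/s.
Stage 2: m₀ = 125,320 kg, m_f = 125,320 − 87,500 = 37,820 kg; Δv = 445×9.80665×ln(3.314) = 4364.0×1.1980 ≈ 5228 m/s.
Stage 3: m₀ = 28,690 kg, m_f = 28,690 − 22,700 = 5,990 kg; Δv = 323×9.80665×ln(4.79) = 3167.5×1.5665 ≈ 4962 m/s.
Total Δv = 3285 + 5228 + 4962 = 13475 m/s.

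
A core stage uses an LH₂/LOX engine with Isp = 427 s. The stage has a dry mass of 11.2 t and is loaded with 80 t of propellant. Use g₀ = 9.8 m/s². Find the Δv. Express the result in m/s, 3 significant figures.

v_e = Isp · g₀ = 427 × 9.8 = 4184.6 m/s.
m₀ = m_dry + m_prop = 11.2 + 80 = 91.2 t.
By the Tsiolkovsky rocket equation, Δv = v_e · ln(m₀/m_f) = 4184.6 × ln(8.143) = 4184.6 × 2.0971 ≈ 8775.7 m/s.

Δv ≈ 8780 m/s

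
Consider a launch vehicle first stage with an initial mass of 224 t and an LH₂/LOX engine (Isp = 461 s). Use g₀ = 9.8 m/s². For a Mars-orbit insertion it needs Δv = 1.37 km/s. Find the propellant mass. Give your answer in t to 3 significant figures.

propellant mass ≈ 58.6 t

v_e = Isp · g₀ = 461 × 9.8 = 4517.8 m/s.
Rocket equation: m₀/m_f = exp(Δv / v_e) = exp(1370 / 4517.8) = exp(0.3032) = 1.3542.
m_f = 224 / 1.3542 = 165.411 t, so propellant = m₀ − m_f = 224 − 165.411 = 58.589 t.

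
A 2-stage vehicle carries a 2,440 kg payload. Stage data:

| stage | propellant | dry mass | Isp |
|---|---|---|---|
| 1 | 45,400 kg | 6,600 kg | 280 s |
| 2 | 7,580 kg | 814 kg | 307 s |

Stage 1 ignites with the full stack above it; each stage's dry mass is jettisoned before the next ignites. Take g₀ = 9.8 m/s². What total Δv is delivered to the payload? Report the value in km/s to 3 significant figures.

Ignition mass of stage 1 = 45,400+6,600 + 7,580+814 + 2,440 = 62,834 kg.
Stage 1: m₀ = 62,834 kg, m_f = 62,834 − 45,400 = 17,434 kg; Δv = 280×9.8×ln(3.604) = 2744.0×1.2821 ≈ 3518 m/s.
Stage 2: m₀ = 10,834 kg, m_f = 10,834 − 7,580 = 3,254 kg; Δv = 307×9.8×ln(3.329) = 3008.6×1.2028 ≈ 3619 m/s.
Total Δv = 3518 + 3619 = 7137 m/s.

Δv ≈ 7.14 km/s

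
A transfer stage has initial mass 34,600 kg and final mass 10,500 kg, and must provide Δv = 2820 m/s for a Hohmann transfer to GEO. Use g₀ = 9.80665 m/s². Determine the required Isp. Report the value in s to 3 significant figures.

ln(m₀/m_f) = ln(34600/10500) = ln(3.295) = 1.1925.
v_e = Δv / ln(m₀/m_f) = 2820 / 1.1925 = 2364.8 m/s.
Isp = v_e / g₀ = 2364.8 / 9.80665 = 241.1 s.

Isp ≈ 241 s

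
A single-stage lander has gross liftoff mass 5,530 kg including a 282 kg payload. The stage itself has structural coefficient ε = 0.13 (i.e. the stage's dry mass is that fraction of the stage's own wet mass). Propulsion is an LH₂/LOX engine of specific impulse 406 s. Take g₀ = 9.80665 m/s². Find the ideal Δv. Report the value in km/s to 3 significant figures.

Stage wet mass = m₀ − payload = 5,530 − 282 = 5,248 kg.
Stage dry mass = ε × stage wet mass = 0.13 × 5,248 = 682.24 kg.
Burnout mass m_f = stage dry + payload = 682.24 + 282 = 964.24 kg.
v_e = Isp · g₀ = 406 × 9.80665 = 3981.5 m/s.
Δv = v_e · ln(5,530/964.24) = 3981.5 × ln(5.735) = 3981.5 × 1.7466 ≈ 6954 m/s.

Δv ≈ 6.95 km/s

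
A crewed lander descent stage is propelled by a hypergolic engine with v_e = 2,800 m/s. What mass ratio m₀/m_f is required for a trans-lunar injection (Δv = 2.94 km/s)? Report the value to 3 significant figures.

By the Tsiolkovsky rocket equation, m₀/m_f = exp(Δv / v_e) = exp(2940 / 2800.0) = exp(1.0500) = 2.8577.

mass ratio ≈ 2.86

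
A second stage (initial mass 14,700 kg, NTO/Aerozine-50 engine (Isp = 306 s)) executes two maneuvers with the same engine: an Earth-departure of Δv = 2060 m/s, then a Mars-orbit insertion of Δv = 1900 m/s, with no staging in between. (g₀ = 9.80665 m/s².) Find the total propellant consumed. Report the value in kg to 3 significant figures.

v_e = Isp · g₀ = 306 × 9.80665 = 3000.8 m/s.
After the first burn: m = 14700 × exp(−2060/3000.8) = 14700 × 0.50335 = 7,399.25 kg.
After the second burn: m = 7,399.25 × exp(−1900/3000.8) = 7,399.25 × 0.53091 = 3,928.34 kg.
Total propellant = m₀ − m_final = 14700 − 3,928.34 = 10,771.66 kg.

total propellant consumed ≈ 10800 kg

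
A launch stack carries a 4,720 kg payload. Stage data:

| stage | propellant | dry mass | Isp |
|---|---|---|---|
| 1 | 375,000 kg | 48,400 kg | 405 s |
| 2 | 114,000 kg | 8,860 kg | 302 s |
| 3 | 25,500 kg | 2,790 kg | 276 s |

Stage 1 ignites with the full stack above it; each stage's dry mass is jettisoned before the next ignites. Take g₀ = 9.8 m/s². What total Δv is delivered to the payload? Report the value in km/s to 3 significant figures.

Δv ≈ 12.0 km/s

Ignition mass of stage 1 = 375,000+48,400 + 114,000+8,860 + 25,500+2,790 + 4,720 = 579,270 kg.
Stage 1: m₀ = 579,270 kg, m_f = 579,270 − 375,000 = 204,270 kg; Δv = 405×9.8×ln(2.836) = 3969.0×1.0423 ≈ 4137 m/s.
Stage 2: m₀ = 155,870 kg, m_f = 155,870 − 114,000 = 41,870 kg; Δv = 302×9.8×ln(3.723) = 2959.6×1.3145 ≈ 3890 m/s.
Stage 3: m₀ = 33,010 kg, m_f = 33,010 − 25,500 = 7,510 kg; Δv = 276×9.8×ln(4.395) = 2704.8×1.4806 ≈ 4005 m/s.
Total Δv = 4137 + 3890 + 4005 = 12032 m/s.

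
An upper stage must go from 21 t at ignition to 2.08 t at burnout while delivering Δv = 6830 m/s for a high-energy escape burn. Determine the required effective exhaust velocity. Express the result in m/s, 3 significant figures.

ln(m₀/m_f) = ln(21000/2080) = ln(10.1) = 2.3122.
v_e = Δv / ln(m₀/m_f) = 6830 / 2.3122 = 2954.0 m/s.

v_e ≈ 2950 m/s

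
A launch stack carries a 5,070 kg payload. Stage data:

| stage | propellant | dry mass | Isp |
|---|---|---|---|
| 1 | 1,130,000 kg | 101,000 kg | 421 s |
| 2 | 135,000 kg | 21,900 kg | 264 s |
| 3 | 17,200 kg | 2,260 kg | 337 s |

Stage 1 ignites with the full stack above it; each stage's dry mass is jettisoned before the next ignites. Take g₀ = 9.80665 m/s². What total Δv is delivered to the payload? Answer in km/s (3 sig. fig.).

Δv ≈ 14.2 km/s

Ignition mass of stage 1 = 1,130,000+101,000 + 135,000+21,900 + 17,200+2,260 + 5,070 = 1,412,430 kg.
Stage 1: m₀ = 1,412,430 kg, m_f = 1,412,430 − 1,130,000 = 282,430 kg; Δv = 421×9.80665×ln(5.001) = 4128.6×1.6096 ≈ 6646 m/s.
Stage 2: m₀ = 181,430 kg, m_f = 181,430 − 135,000 = 46,430 kg; Δv = 264×9.80665×ln(3.908) = 2589.0×1.3629 ≈ 3529 m/s.
Stage 3: m₀ = 24,530 kg, m_f = 24,530 − 17,200 = 7,330 kg; Δv = 337×9.80665×ln(3.347) = 3304.8×1.2079 ≈ 3992 m/s.
Total Δv = 6646 + 3529 + 3992 = 14167 m/s.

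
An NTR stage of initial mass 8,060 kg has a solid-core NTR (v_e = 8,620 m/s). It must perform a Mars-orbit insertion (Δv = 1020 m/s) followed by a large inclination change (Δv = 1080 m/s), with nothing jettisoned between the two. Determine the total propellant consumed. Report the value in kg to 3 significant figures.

After the first burn: m = 8060 × exp(−1020/8620.0) = 8060 × 0.88840 = 7,160.5 kg.
After the second burn: m = 7,160.5 × exp(−1080/8620.0) = 7,160.5 × 0.88224 = 6,317.28 kg.
Total propellant = m₀ − m_final = 8060 − 6,317.28 = 1,742.72 kg.

total propellant consumed ≈ 1740 kg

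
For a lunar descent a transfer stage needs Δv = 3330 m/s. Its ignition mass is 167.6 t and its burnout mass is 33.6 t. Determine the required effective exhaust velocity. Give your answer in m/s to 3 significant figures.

ln(m₀/m_f) = ln(167600/33600) = ln(4.988) = 1.6071.
By the Tsiolkovsky rocket equation, v_e = Δv / ln(m₀/m_f) = 3330 / 1.6071 = 2072.1 m/s.

v_e ≈ 2070 m/s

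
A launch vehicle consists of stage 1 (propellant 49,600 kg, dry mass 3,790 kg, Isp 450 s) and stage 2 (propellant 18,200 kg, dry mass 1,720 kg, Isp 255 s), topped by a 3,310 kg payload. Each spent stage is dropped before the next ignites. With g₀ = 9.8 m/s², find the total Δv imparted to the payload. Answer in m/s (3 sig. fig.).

Ignition mass of stage 1 = 49,600+3,790 + 18,200+1,720 + 3,310 = 76,620 kg.
Stage 1: m₀ = 76,620 kg, m_f = 76,620 − 49,600 = 27,020 kg; Δv = 450×9.8×ln(2.836) = 4410.0×1.0423 ≈ 4596 m/s.
Stage 2: m₀ = 23,230 kg, m_f = 23,230 − 18,200 = 5,030 kg; Δv = 255×9.8×ln(4.618) = 2499.0×1.5300 ≈ 3824 m/s.
Total Δv = 4596 + 3824 = 8420 m/s.

Δv ≈ 8420 m/s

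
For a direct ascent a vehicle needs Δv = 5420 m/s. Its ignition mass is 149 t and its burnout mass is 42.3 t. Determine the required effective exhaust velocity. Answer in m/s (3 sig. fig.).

ln(m₀/m_f) = ln(149000/42300) = ln(3.522) = 1.2592.
Rocket equation: v_e = Δv / ln(m₀/m_f) = 5420 / 1.2592 = 4304.5 m/s.

v_e ≈ 4300 m/s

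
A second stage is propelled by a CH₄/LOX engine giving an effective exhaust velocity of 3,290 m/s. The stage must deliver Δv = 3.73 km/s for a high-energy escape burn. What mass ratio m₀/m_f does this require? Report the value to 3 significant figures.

mass ratio ≈ 3.11

m₀/m_f = exp(Δv / v_e) = exp(3730 / 3290.0) = exp(1.1337) = 3.1073.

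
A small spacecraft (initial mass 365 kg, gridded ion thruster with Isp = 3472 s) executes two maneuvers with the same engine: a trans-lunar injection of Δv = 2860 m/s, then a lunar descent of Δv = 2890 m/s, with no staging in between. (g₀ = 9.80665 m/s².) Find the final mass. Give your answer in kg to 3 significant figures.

v_e = Isp · g₀ = 3472 × 9.80665 = 34048.7 m/s.
After the first burn: m = 365 × exp(−2860/34048.7) = 365 × 0.91943 = 335.592 kg.
After the second burn: m = 335.592 × exp(−2890/34048.7) = 335.592 × 0.91862 = 308.282 kg.

final mass ≈ 308 kg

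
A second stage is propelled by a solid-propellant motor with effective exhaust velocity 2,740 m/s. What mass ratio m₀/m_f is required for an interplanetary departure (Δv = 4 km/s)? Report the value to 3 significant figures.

mass ratio ≈ 4.31

Rocket equation: m₀/m_f = exp(Δv / v_e) = exp(4000 / 2740.0) = exp(1.4599) = 4.3053.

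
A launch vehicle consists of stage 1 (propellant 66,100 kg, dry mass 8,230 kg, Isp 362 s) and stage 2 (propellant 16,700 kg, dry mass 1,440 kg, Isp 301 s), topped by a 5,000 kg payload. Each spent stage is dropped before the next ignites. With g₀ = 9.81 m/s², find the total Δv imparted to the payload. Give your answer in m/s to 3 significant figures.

Δv ≈ 7800 m/s

Ignition mass of stage 1 = 66,100+8,230 + 16,700+1,440 + 5,000 = 97,470 kg.
Stage 1: m₀ = 97,470 kg, m_f = 97,470 − 66,100 = 31,370 kg; Δv = 362×9.81×ln(3.107) = 3551.2×1.1337 ≈ 4026 m/s.
Stage 2: m₀ = 23,140 kg, m_f = 23,140 − 16,700 = 6,440 kg; Δv = 301×9.81×ln(3.593) = 2952.8×1.2790 ≈ 3777 m/s.
Total Δv = 4026 + 3777 = 7803 m/s.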